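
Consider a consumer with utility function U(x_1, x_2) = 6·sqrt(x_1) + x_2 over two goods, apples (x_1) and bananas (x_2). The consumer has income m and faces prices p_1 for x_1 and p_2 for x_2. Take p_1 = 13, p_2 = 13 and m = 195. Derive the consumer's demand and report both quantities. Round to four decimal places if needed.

MU_x_1 = 3/√x_1, MU_x_2 = 1. Tangency: 3/√x_1 = p_1/p_2.
Thus x_1* = (3·p_2/p_1)² — independent of m — with the rest of income spent on x_2.
Plugging in: x_1* = (3·13/13)² = 9, x_2* = 6.

x_1* = 9, x_2* = 6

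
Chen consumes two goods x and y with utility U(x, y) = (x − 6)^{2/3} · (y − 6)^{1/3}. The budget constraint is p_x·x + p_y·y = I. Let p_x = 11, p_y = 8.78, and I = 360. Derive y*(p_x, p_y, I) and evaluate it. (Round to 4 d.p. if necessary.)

After buying the subsistence bundle (6, 6), a share 2/3 of the remaining income goes to x: x* = 6 + 2/3·(I − 6p_x − 6p_y)/p_x.
Discretionary income = 360 − 6·11 − 6·8.78 = 241.32; y* = 6 + 1/3·241.32/8.78 = 15.1617.

y* = 15.1617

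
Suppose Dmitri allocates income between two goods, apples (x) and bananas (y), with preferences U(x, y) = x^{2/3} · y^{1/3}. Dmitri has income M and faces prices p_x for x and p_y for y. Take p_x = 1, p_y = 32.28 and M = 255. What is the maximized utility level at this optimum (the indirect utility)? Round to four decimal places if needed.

Demand: x*(p_x,p_y,M) = 2/3·M/p_x and y* = 1/3·M/p_y.
At p_x=1, p_y=32.28, M=255: x* = 2/3·255/1 = 170, y* = 2.6332.
Utility at the optimum: U(170, 2.6332) = 42.3768.

V = 42.3768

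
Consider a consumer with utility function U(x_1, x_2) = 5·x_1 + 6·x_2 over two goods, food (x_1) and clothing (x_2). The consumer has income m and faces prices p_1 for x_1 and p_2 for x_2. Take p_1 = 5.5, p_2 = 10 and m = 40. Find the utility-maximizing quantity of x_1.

Perfect substitutes: compare marginal utility per dollar. 5/p_1 vs 6/p_2 → 0.9091 vs 0.6.
x_1 gives more utility per dollar, so spend all income on x_1: x_1* = m/p_1, x_2* = 0.
Numerically: x_1* = 7.2727, x_2* = 0.

x_1* = 7.2727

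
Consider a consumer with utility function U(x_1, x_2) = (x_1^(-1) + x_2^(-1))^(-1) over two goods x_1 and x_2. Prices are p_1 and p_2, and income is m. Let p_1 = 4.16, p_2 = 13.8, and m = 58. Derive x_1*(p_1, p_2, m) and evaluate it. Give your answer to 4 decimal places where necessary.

x_1* = 4.9417

MRS = MU_x_1/MU_x_2 = (x_2/x_1)^(2). Set equal to p_1/p_2.
Solve for the ratio: x_2/x_1 = [p_1/p_2]^(0.5).
Substitute x_2 = (x_2/x_1)·x_1 into the budget: x_1* = m/(p_1 + p_2·(x_2/x_1)).
Numerically x_2/x_1 = 0.549044, so x_1* = 58/(4.16 + 13.8·0.549044) = 4.9417.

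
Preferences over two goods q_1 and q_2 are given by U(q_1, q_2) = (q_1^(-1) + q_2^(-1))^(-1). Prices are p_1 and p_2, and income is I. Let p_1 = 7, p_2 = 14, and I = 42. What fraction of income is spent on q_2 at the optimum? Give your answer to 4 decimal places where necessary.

share on q_2 = 0.5858

MRS = MU_q_1/MU_q_2 = (q_2/q_1)^(2). Set equal to p_1/p_2.
Solve for the ratio: q_2/q_1 = [p_1/p_2]^(0.5).
Substitute q_2 = (q_2/q_1)·q_1 into the budget: q_1* = I/(p_1 + p_2·(q_2/q_1)).
Numerically q_2/q_1 = 0.707107, so q_1* = 42/(7 + 14·0.707107) = 2.4853 and q_2* = 0.707107·2.4853 = 1.7574.
Expenditure on q_2: 14·1.7574 = 24.603; share = 0.5858.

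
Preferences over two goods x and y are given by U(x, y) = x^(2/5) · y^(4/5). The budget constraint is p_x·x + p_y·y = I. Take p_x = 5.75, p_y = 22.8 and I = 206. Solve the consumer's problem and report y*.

Tangency: MRS = (1/2)·y/x = p_x/p_y.
Rearranging, p_y·y = 2·p_x·x. Substituting into the budget gives p_x·x·(1 + 2) = I.
Demand: x*(p_x,p_y,I) = 1/3·I/p_x and y* = 2/3·I/p_y.
At p_x=5.75, p_y=22.8, I=206: y* = 2/3·206/22.8 = 6.0234.

y* = 6.0234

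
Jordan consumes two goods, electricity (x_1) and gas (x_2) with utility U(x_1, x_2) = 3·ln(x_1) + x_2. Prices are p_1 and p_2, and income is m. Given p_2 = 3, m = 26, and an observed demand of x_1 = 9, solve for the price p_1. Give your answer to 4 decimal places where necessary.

MU_x_1 = 3/x_1, MU_x_2 = 1. Tangency: 3/x_1 = p_1/p_2.
So x_1*(p_1,p_2) = 3·p_2/p_1, independent of income; and x_2* = (m − 3·p_2)/p_2.
Set x_1* = 9 in the demand function and solve for p_1: p_1 = 1.

p_1 = 1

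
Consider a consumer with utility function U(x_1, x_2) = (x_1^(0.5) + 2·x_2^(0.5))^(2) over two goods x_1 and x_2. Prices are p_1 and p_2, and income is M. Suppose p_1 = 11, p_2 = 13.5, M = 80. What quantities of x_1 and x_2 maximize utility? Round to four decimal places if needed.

x_1* = 1.7075, x_2* = 4.5346

MRS = MU_x_1/MU_x_2 = (1/2)·(x_2/x_1)^(0.5). Set equal to p_1/p_2.
Hence x_2/x_1 = (2·p_1/p_2)^(1/(0.5)), i.e. raised to the 2 power.
Substitute x_2 = (x_2/x_1)·x_1 into the budget: x_1* = M/(p_1 + p_2·(x_2/x_1)).
Numerically x_2/x_1 = 2.655693, so x_1* = 80/(11 + 13.5·2.655693) = 1.7075 and x_2* = 2.655693·1.7075 = 4.5346.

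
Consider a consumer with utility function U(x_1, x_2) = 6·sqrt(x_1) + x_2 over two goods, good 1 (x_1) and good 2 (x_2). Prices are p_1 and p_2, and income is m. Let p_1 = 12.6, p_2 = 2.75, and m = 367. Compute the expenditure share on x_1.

share on x_1 = 0.0147

Set MRS = p_1/p_2: 3·x_1^(−1/2) = p_1/p_2.
Solve: √x_1 = 3·p_2/p_1, so x_1*(p_1,p_2) = (3·p_2/p_1)², and x_2* = (m − p_1·x_1*)/p_2.
Plugging in: x_1* = (3·2.75/12.6)² = 0.4287, x_2* = 131.4903.
Expenditure on x_1: 12.6·0.4287 = 5.4018; share = 0.0147.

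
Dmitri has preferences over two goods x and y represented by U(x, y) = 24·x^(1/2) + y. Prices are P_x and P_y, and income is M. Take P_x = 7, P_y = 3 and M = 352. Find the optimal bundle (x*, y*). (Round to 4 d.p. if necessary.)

x* = 26.449, y* = 55.619

Solve: √x = 12·P_y/P_x, so x*(P_x,P_y) = (12·P_y/P_x)², and y* = (M − P_x·x*)/P_y.
Plugging in: x* = (12·3/7)² = 26.449, y* = 55.619.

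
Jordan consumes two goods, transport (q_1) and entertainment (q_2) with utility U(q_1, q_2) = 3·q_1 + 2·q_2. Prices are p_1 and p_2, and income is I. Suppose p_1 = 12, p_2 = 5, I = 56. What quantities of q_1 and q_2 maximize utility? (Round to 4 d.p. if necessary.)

q_1* = 0, q_2* = 11.2

Perfect substitutes: compare marginal utility per dollar. 3/p_1 vs 2/p_2 → 0.25 vs 0.4.
q_2 gives more utility per dollar, so spend all income on q_2: q_2* = I/p_2, q_1* = 0.
Numerically: q_1* = 0, q_2* = 11.2.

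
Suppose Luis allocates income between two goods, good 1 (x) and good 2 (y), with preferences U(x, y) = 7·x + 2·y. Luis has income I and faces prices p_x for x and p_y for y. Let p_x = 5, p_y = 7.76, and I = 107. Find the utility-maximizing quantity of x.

x* = 21.4

Perfect substitutes: compare marginal utility per dollar. 7/p_x vs 2/p_y → 1.4 vs 0.2577.
x gives more utility per dollar, so spend all income on x: x* = I/p_x, y* = 0.
Numerically: x* = 21.4, y* = 0.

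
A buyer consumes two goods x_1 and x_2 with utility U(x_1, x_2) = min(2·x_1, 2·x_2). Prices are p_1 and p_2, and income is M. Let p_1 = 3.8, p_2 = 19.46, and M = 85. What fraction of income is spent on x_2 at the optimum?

share on x_2 = 0.8366

With perfect complements, no substitution: consume in ratio x_1:x_2 = 2:2.
Budget: p_1·x_1 + p_2·x_1 = M, so (2·p_1 + 2·p_2)·x_1 = 2·M.
Demand: x_1*(p_1,p_2,M) = 2·M/(2·p_1 + 2·p_2), x_2* = 2·M/(2·p_1 + 2·p_2).
Here 2·3.8 + 2·19.46 = 46.52, giving x_1* = 3.6543 and x_2* = 3.6543.
Expenditure on x_2: 19.46·3.6543 = 71.1135; share = 0.8366.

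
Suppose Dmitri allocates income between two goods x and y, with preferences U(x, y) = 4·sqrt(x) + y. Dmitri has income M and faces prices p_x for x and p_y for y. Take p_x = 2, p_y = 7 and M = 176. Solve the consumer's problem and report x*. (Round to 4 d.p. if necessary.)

x* = 49

Utility is quasi-linear in y; the FOC for x is 2/√x = p_x/p_y.
Solve: √x = 2·p_y/p_x, so x*(p_x,p_y) = (2·p_y/p_x)², and y* = (M − p_x·x*)/p_y.
Plugging in: x* = (2·7/2)² = 49.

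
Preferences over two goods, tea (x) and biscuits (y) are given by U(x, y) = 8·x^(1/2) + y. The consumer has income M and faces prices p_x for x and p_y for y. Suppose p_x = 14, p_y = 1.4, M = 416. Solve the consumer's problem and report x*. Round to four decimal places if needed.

Utility is quasi-linear in y; the FOC for x is 4/√x = p_x/p_y.
Thus x* = (4·p_y/p_x)² — independent of M — with the rest of income spent on y.
Plugging in: x* = (4·1.4/14)² = 0.16.

x* = 0.16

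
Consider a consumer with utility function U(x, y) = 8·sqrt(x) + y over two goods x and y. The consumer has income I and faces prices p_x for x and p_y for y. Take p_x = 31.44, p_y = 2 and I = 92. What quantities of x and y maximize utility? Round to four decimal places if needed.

x* = 0.0647, y* = 44.9822

MU_x = 4/√x, MU_y = 1. Tangency: 4/√x = p_x/p_y.
Solve: √x = 4·p_y/p_x, so x*(p_x,p_y) = (4·p_y/p_x)², and y* = (I − p_x·x*)/p_y.
Plugging in: x* = (4·2/31.44)² = 0.0647, y* = 44.9822.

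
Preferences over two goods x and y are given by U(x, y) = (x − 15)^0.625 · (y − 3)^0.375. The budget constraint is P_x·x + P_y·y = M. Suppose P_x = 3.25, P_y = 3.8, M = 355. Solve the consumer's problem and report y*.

Let x' = x−15, y' = y−3. MRS = (5/3)·y'/x' = P_x/P_y.
Substituting into the budget: x* = 15 + 0.625·(M − 15·P_x − 3·P_y)/P_x, and y* = 3 + 0.375·(…)/P_y.
Discretionary income = 355 − 15·3.25 − 3·3.8 = 294.85; y* = 3 + 0.375·294.85/3.8 = 32.097.

y* = 32.097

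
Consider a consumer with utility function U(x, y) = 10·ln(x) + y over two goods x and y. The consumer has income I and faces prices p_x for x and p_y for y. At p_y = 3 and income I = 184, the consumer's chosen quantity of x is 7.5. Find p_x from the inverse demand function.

p_x = 4

MU_x = 10/x, MU_y = 1. Tangency: 10/x = p_x/p_y.
So x*(p_x,p_y) = 10·p_y/p_x, independent of income; and y* = (I − 10·p_y)/p_y.
Set x* = 7.5 in the demand function and solve for p_x: p_x = 4.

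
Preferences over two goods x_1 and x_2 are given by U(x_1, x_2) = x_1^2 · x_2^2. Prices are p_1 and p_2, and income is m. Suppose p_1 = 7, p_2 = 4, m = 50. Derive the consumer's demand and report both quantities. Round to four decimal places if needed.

The MRS is x_2/x_1. Set MRS = p_1/p_2.
So 2·p_2·x_2 = 2·p_1·x_1; combined with the budget, a share 0.5 of income goes to x_1.
Demand: x_1*(p_1,p_2,m) = 0.5·m/p_1 and x_2* = 0.5·m/p_2.
At p_1=7, p_2=4, m=50: x_1* = 0.5·50/7 = 3.5714, x_2* = 6.25.

x_1* = 3.5714, x_2* = 6.25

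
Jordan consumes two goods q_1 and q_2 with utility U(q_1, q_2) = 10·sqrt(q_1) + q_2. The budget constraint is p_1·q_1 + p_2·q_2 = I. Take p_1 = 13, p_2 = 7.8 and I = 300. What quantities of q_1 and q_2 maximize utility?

Solve: √q_1 = 5·p_2/p_1, so q_1*(p_1,p_2) = (5·p_2/p_1)², and q_2* = (I − p_1·q_1*)/p_2.
Plugging in: q_1* = (5·7.8/13)² = 9, q_2* = 23.4615.

q_1* = 9, q_2* = 23.4615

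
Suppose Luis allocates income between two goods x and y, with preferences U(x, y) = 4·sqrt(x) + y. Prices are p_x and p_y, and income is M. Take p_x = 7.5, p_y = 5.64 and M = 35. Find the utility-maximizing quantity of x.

MU_x = 2/√x, MU_y = 1. Tangency: 2/√x = p_x/p_y.
Solve: √x = 2·p_y/p_x, so x*(p_x,p_y) = (2·p_y/p_x)², and y* = (M − p_x·x*)/p_y.
Plugging in: x* = (2·5.64/7.5)² = 2.262.

x* = 2.262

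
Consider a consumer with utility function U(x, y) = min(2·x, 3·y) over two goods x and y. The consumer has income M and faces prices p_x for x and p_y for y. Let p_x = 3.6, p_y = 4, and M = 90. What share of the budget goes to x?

Here 3·3.6 + 2·4 = 18.8, giving x* = 14.3617 and y* = 9.5745.
Expenditure on x: 3.6·14.3617 = 51.7021; share = 0.5745.

share on x = 0.5745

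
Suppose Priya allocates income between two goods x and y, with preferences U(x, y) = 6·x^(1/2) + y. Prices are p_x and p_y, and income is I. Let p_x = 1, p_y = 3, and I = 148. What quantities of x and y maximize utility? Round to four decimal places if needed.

MU_x = 3/√x, MU_y = 1. Tangency: 3/√x = p_x/p_y.
Thus x* = (3·p_y/p_x)² — independent of I — with the rest of income spent on y.
Plugging in: x* = (3·3/1)² = 81, y* = 22.3333.

x* = 81, y* = 22.3333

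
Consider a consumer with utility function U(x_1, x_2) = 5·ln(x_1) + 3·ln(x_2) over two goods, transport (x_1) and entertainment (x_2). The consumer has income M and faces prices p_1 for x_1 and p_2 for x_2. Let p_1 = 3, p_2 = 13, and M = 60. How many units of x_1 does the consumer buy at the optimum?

x_1* = 12.5

Demand: x_1*(p_1,p_2,M) = 0.625·M/p_1 and x_2* = 0.375·M/p_2.
At p_1=3, p_2=13, M=60: x_1* = 0.625·60/3 = 12.5.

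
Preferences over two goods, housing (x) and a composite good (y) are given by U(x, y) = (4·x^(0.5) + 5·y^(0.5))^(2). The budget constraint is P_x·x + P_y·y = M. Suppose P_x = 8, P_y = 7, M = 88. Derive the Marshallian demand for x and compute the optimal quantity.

With the ratio pinned down, the budget gives x* = M/(P_x + P_y·(y/x)) and y* = (y/x)·x*.
Numerically y/x = 2.040816, so x* = 88/(8 + 7·2.040816) = 3.9487.

x* = 3.9487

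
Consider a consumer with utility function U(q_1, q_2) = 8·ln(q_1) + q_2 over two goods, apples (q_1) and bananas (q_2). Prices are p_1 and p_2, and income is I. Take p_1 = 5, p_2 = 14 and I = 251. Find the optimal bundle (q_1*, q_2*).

q_1* = 22.4, q_2* = 9.9286

Set MRS = p_1/p_2: (8/q_1)/1 = p_1/p_2.
So q_1*(p_1,p_2) = 8·p_2/p_1, independent of income; and q_2* = (I − 8·p_2)/p_2.
At the given prices: q_1* = 8·14/5 = 22.4, and q_2* = 9.9286.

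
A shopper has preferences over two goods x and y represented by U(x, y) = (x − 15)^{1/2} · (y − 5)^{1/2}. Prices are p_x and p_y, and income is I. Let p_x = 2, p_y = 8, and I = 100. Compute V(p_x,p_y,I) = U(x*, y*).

V = 3.75

This is Cobb-Douglas in (x−15, y−5): tangency gives 0.5·p_y·(y−5) = 0.5·p_x·(x−15).
After buying the subsistence bundle (15, 5), a share 0.5 of the remaining income goes to x: x* = 15 + 0.5·(I − 15p_x − 5p_y)/p_x.
Discretionary income = 100 − 15·2 − 5·8 = 30; x* = 15 + 0.5·30/2 = 22.5; y* = 5 + 0.5·30/8 = 6.875.
Utility at the optimum: U(22.5, 6.875) = 3.75.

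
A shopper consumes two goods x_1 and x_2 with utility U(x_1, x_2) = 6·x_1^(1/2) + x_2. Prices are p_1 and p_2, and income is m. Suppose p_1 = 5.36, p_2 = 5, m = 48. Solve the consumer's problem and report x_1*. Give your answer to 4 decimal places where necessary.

x_1* = 7.8316

Set MRS = p_1/p_2: 3·x_1^(−1/2) = p_1/p_2.
Solve: √x_1 = 3·p_2/p_1, so x_1*(p_1,p_2) = (3·p_2/p_1)², and x_2* = (m − p_1·x_1*)/p_2.
Plugging in: x_1* = (3·5/5.36)² = 7.8316.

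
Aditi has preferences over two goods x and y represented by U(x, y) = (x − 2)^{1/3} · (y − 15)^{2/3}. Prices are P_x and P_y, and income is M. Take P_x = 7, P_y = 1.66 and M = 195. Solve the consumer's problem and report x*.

x* = 9.4333

This is Cobb-Douglas in (x−2, y−15): tangency gives 1/3·P_y·(y−15) = 2/3·P_x·(x−2).
After buying the subsistence bundle (2, 15), a share 1/3 of the remaining income goes to x: x* = 2 + 1/3·(M − 2P_x − 15P_y)/P_x.
Discretionary income = 195 − 2·7 − 15·1.66 = 156.1; x* = 2 + 1/3·156.1/7 = 9.4333.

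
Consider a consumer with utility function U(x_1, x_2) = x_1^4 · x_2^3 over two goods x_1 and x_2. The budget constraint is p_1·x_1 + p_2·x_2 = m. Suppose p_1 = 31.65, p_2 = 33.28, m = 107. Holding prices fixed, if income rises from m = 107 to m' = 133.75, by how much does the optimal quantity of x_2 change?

Δx_2* = 0.3445

The MRS is (4/3)·x_2/x_1. Set MRS = p_1/p_2.
Rearranging, p_2·x_2 = (3/4)·p_1·x_1. Substituting into the budget gives p_1·x_1·(1 + (3/4)) = m.
Demand: x_1*(p_1,p_2,m) = 4/7·m/p_1 and x_2* = 3/7·m/p_2.
At p_1=31.65, p_2=33.28, m=107: x_2* = 3/7·107/33.28 = 1.3779.
At m' = 133.75: x_2* = 1.7224. Change: 1.7224 − 1.3779 = 0.3445.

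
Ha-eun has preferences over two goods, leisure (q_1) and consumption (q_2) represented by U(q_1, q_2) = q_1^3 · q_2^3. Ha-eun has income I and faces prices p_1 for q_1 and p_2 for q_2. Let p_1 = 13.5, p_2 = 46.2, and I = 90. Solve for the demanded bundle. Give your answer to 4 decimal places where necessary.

Tangency: MRS = q_2/q_1 = p_1/p_2.
So 3·p_2·q_2 = 3·p_1·q_1; combined with the budget, a share 0.5 of income goes to q_1.
Demand: q_1*(p_1,p_2,I) = 0.5·I/p_1 and q_2* = 0.5·I/p_2.
At p_1=13.5, p_2=46.2, I=90: q_1* = 0.5·90/13.5 = 3.3333, q_2* = 0.974.

q_1* = 3.3333, q_2* = 0.974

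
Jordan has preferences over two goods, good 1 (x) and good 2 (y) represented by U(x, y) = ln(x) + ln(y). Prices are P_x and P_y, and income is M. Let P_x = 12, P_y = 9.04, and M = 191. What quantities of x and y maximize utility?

The MRS is y/x. Set MRS = P_x/P_y.
Rearranging, P_y·y = P_x·x. Substituting into the budget gives P_x·x·(1 + 1) = M.
Demand: x*(P_x,P_y,M) = 0.5·M/P_x and y* = 0.5·M/P_y.
At P_x=12, P_y=9.04, M=191: x* = 0.5·191/12 = 7.9583, y* = 10.5642.

x* = 7.9583, y* = 10.5642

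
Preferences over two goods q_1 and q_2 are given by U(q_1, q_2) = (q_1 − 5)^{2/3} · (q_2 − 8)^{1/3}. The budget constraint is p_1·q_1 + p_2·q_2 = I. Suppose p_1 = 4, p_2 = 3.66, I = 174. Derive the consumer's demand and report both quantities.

MRS = 2·(q_2−8)/(q_1−5). Tangency with p_1/p_2 gives q_2−8 = (1/2)·(p_1/p_2)·(q_1−5).
After buying the subsistence bundle (5, 8), a share 2/3 of the remaining income goes to q_1: q_1* = 5 + 2/3·(I − 5p_1 − 8p_2)/p_1.
Discretionary income = 174 − 5·4 − 8·3.66 = 124.72; q_1* = 5 + 2/3·124.72/4 = 25.7867; q_2* = 8 + 1/3·124.72/3.66 = 19.3588.

q_1* = 25.7867, q_2* = 19.3588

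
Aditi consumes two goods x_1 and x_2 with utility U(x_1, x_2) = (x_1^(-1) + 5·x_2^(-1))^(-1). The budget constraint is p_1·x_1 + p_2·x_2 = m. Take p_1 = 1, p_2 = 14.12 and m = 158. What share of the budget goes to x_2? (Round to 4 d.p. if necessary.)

share on x_2 = 0.8936

Substitute x_2 = (x_2/x_1)·x_1 into the budget: x_1* = m/(p_1 + p_2·(x_2/x_1)).
Numerically x_2/x_1 = 0.595069, so x_1* = 158/(1 + 14.12·0.595069) = 16.8043 and x_2* = 0.595069·16.8043 = 9.9997.
Expenditure on x_2: 14.12·9.9997 = 141.1957; share = 0.8936.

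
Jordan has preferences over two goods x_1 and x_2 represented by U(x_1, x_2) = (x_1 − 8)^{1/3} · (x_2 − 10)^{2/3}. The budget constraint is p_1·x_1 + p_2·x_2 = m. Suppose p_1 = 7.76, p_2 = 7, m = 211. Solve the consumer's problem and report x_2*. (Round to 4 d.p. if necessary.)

x_2* = 17.5162

Let x_1' = x_1−8, x_2' = x_2−10. MRS = (1/2)·x_2'/x_1' = p_1/p_2.
After buying the subsistence bundle (8, 10), a share 1/3 of the remaining income goes to x_1: x_1* = 8 + 1/3·(m − 8p_1 − 10p_2)/p_1.
Discretionary income = 211 − 8·7.76 − 10·7 = 78.92; x_2* = 10 + 2/3·78.92/7 = 17.5162.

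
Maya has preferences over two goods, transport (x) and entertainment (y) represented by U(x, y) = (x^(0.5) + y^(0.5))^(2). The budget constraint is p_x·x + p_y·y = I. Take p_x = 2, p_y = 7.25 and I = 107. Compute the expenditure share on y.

MU_x ∝ x^(-0.5), MU_y ∝ y^(-0.5), so MRS = (y/x)^(0.5) = p_x/p_y.
Solve for the ratio: y/x = [p_x/p_y]^(2).
With the ratio pinned down, the budget gives x* = I/(p_x + p_y·(y/x)) and y* = (y/x)·x*.
Numerically y/x = 0.0761, so x* = 107/(2 + 7.25·0.0761) = 41.9324 and y* = 0.0761·41.9324 = 3.1911.
Expenditure on y: 7.25·3.1911 = 23.1351; share = 0.2162.

share on y = 0.2162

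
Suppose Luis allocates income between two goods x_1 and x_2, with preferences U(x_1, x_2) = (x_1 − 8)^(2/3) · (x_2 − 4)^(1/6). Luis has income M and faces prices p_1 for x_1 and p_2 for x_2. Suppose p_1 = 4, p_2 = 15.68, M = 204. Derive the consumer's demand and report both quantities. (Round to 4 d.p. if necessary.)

x_1* = 29.856, x_2* = 5.3939

MRS = 4·(x_2−4)/(x_1−8). Tangency with p_1/p_2 gives x_2−4 = (1/4)·(p_1/p_2)·(x_1−8).
After buying the subsistence bundle (8, 4), a share 0.8 of the remaining income goes to x_1: x_1* = 8 + 0.8·(M − 8p_1 − 4p_2)/p_1.
Discretionary income = 204 − 8·4 − 4·15.68 = 109.28; x_1* = 8 + 0.8·109.28/4 = 29.856; x_2* = 4 + 0.2·109.28/15.68 = 5.3939.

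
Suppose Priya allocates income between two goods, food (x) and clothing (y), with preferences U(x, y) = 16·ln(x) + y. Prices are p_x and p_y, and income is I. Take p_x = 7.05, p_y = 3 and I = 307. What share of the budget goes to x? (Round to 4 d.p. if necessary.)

So x*(p_x,p_y) = 16·p_y/p_x, independent of income; and y* = (I − 16·p_y)/p_y.
At the given prices: x* = 16·3/7.05 = 6.8085, and y* = 86.3333.
Expenditure on x: 7.05·6.8085 = 48; share = 0.1564.

share on x = 0.1564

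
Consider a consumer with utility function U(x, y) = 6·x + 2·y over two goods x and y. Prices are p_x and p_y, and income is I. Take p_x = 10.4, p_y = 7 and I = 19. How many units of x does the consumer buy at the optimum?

Linear utility — the consumer picks whichever good has higher MU/price: 6/10.4 = 0.5769 vs 2/7 = 0.2857.
x gives more utility per dollar, so spend all income on x: x* = I/p_x, y* = 0.
Numerically: x* = 1.8269, y* = 0.

x* = 1.8269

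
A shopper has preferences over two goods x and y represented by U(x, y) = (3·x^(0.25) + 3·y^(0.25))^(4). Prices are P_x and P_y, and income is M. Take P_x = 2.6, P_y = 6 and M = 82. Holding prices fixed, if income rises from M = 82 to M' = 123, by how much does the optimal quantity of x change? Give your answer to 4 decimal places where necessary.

Δx* = 8.9765

Substitute y = (y/x)·x into the budget: x* = M/(P_x + P_y·(y/x)).
Numerically y/x = 0.327916, so x* = 82/(2.6 + 6·0.327916) = 17.9529.
At M' = 123: x* = 26.9294. Change: 26.9294 − 17.9529 = 8.9765.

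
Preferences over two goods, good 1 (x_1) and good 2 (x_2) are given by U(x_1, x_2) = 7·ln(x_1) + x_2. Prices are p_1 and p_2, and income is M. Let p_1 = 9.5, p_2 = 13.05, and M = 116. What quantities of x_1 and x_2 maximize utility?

At the given prices: x_1* = 7·13.05/9.5 = 9.6158, and x_2* = 1.8889.

x_1* = 9.6158, x_2* = 1.8889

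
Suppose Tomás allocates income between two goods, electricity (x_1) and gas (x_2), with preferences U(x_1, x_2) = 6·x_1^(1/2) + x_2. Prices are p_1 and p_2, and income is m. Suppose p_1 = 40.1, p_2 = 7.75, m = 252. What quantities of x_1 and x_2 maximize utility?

Solve: √x_1 = 3·p_2/p_1, so x_1*(p_1,p_2) = (3·p_2/p_1)², and x_2* = (m − p_1·x_1*)/p_2.
Plugging in: x_1* = (3·7.75/40.1)² = 0.3362, x_2* = 30.7767.

x_1* = 0.3362, x_2* = 30.7767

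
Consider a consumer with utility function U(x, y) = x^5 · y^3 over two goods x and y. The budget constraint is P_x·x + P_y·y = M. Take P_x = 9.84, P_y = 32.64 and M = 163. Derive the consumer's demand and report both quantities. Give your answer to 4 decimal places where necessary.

The MRS is (5/3)·y/x. Set MRS = P_x/P_y.
So 5·P_y·y = 3·P_x·x; combined with the budget, a share 0.625 of income goes to x.
Demand: x*(P_x,P_y,M) = 0.625·M/P_x and y* = 0.375·M/P_y.
At P_x=9.84, P_y=32.64, M=163: x* = 0.625·163/9.84 = 10.3532, y* = 1.8727.

x* = 10.3532, y* = 1.8727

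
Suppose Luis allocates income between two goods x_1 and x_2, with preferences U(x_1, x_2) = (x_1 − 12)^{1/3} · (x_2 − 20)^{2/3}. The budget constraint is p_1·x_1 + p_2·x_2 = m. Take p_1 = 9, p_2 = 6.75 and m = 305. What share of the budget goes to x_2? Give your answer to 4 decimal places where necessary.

share on x_2 = 0.5781

Let x_1' = x_1−12, x_2' = x_2−20. MRS = (1/2)·x_2'/x_1' = p_1/p_2.
After buying the subsistence bundle (12, 20), a share 1/3 of the remaining income goes to x_1: x_1* = 12 + 1/3·(m − 12p_1 − 20p_2)/p_1.
Discretionary income = 305 − 12·9 − 20·6.75 = 62; x_1* = 12 + 1/3·62/9 = 14.2963; x_2* = 20 + 2/3·62/6.75 = 26.1235.
Expenditure on x_2: 6.75·26.1235 = 176.3333; share = 0.5781.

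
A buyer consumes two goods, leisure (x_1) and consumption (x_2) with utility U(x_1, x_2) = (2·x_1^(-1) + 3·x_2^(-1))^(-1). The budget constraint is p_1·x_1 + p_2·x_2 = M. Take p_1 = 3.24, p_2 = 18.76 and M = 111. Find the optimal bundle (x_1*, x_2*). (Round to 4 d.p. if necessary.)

x_1* = 8.6797, x_2* = 4.4178

MRS = MU_x_1/MU_x_2 = (2/3)·(x_2/x_1)^(2). Set equal to p_1/p_2.
Hence x_2/x_1 = ((3/2)·p_1/p_2)^(1/(2)), i.e. raised to the 0.5 power.
With the ratio pinned down, the budget gives x_1* = M/(p_1 + p_2·(x_2/x_1)) and x_2* = (x_2/x_1)·x_1*.
Numerically x_2/x_1 = 0.508981, so x_1* = 111/(3.24 + 18.76·0.508981) = 8.6797 and x_2* = 0.508981·8.6797 = 4.4178.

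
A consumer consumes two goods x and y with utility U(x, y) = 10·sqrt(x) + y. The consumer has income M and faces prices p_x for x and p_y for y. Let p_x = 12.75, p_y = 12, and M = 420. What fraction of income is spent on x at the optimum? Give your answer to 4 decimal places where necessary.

Solve: √x = 5·p_y/p_x, so x*(p_x,p_y) = (5·p_y/p_x)², and y* = (M − p_x·x*)/p_y.
Plugging in: x* = (5·12/12.75)² = 22.1453, y* = 11.4706.
Expenditure on x: 12.75·22.1453 = 282.3529; share = 0.6723.

share on x = 0.6723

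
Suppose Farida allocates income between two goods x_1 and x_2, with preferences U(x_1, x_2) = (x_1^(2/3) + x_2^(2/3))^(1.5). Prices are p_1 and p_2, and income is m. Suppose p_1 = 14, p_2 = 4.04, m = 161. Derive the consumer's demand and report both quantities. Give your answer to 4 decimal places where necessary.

From the CES first-order condition, (x_2/x_1)^(1/3) = p_1/p_2.
Hence x_2/x_1 = (p_1/p_2)^(1/(1/3)), i.e. raised to the 3 power.
With the ratio pinned down, the budget gives x_1* = m/(p_1 + p_2·(x_2/x_1)) and x_2* = (x_2/x_1)·x_1*.
Numerically x_2/x_1 = 41.614053, so x_1* = 161/(14 + 4.04·41.614053) = 0.884 and x_2* = 41.614053·0.884 = 36.788.

x_1* = 0.884, x_2* = 36.788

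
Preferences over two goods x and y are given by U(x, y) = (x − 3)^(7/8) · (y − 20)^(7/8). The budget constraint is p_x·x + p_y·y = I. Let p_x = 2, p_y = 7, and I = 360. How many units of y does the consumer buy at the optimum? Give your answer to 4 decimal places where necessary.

Let x' = x−3, y' = y−20. MRS = y'/x' = p_x/p_y.
Substituting into the budget: x* = 3 + 0.5·(I − 3·p_x − 20·p_y)/p_x, and y* = 20 + 0.5·(…)/p_y.
Discretionary income = 360 − 3·2 − 20·7 = 214; y* = 20 + 0.5·214/7 = 35.2857.

y* = 35.2857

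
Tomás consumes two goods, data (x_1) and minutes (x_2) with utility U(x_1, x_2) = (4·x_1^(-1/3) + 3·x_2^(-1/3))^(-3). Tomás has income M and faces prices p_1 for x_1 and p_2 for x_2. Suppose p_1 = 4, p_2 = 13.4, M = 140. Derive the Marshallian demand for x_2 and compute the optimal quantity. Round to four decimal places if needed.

From the CES first-order condition, (4/3)·(x_2/x_1)^(4/3) = p_1/p_2.
Solve for the ratio: x_2/x_1 = [(3/4)·p_1/p_2]^(0.75).
Substitute x_2 = (x_2/x_1)·x_1 into the budget: x_1* = M/(p_1 + p_2·(x_2/x_1)).
Numerically x_2/x_1 = 0.325471, so x_1* = 140/(4 + 13.4·0.325471) = 16.7438 and x_2* = 0.325471·16.7438 = 5.4496.

x_2* = 5.4496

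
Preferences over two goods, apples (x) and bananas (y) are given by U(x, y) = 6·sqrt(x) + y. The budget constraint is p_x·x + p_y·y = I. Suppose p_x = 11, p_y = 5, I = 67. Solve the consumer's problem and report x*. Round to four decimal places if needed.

x* = 1.8595

MU_x = 3/√x, MU_y = 1. Tangency: 3/√x = p_x/p_y.
Thus x* = (3·p_y/p_x)² — independent of I — with the rest of income spent on y.
Plugging in: x* = (3·5/11)² = 1.8595.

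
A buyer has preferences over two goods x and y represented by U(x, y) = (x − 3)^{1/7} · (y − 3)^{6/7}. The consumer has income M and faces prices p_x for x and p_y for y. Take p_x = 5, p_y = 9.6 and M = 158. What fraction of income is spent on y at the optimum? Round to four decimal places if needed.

MRS = (1/6)·(y−3)/(x−3). Tangency with p_x/p_y gives y−3 = 6·(p_x/p_y)·(x−3).
After buying the subsistence bundle (3, 3), a share 1/7 of the remaining income goes to x: x* = 3 + 1/7·(M − 3p_x − 3p_y)/p_x.
Discretionary income = 158 − 3·5 − 3·9.6 = 114.2; x* = 3 + 1/7·114.2/5 = 6.2629; y* = 3 + 6/7·114.2/9.6 = 13.1964.
Expenditure on y: 9.6·13.1964 = 126.6857; share = 0.8018.

share on y = 0.8018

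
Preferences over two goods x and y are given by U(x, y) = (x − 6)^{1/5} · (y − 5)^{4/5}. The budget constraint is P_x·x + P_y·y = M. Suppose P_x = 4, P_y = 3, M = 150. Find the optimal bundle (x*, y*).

Discretionary income = 150 − 6·4 − 5·3 = 111; x* = 6 + 0.2·111/4 = 11.55; y* = 5 + 0.8·111/3 = 34.6.

x* = 11.55, y* = 34.6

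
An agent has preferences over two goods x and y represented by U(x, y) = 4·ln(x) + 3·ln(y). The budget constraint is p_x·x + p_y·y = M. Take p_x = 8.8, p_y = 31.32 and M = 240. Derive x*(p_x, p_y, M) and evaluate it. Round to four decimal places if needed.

MU_x/MU_y = (4·y)/(3·x); tangency sets this equal to p_x/p_y.
So 4·p_y·y = 3·p_x·x; combined with the budget, a share 4/7 of income goes to x.
Demand: x*(p_x,p_y,M) = 4/7·M/p_x and y* = 3/7·M/p_y.
At p_x=8.8, p_y=31.32, M=240: x* = 4/7·240/8.8 = 15.5844.

x* = 15.5844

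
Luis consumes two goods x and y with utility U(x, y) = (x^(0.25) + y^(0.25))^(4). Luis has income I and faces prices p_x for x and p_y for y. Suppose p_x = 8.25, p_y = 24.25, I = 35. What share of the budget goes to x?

MU_x ∝ x^(-0.75), MU_y ∝ y^(-0.75), so MRS = (y/x)^(0.75) = p_x/p_y.
Solve for the ratio: y/x = [p_x/p_y]^(4/3).
Substitute y = (y/x)·x into the budget: x* = I/(p_x + p_y·(y/x)).
Numerically y/x = 0.237496, so x* = 35/(8.25 + 24.25·0.237496) = 2.4983 and y* = 0.237496·2.4983 = 0.5933.
Expenditure on x: 8.25·2.4983 = 20.6113; share = 0.5889.

share on x = 0.5889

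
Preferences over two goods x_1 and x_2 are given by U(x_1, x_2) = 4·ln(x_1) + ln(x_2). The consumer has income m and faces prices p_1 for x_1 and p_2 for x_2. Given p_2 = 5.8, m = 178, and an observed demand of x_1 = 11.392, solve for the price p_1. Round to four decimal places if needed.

p_1 = 12.5

MU_x_1/MU_x_2 = (4·x_2)/(x_1); tangency sets this equal to p_1/p_2.
Rearranging, p_2·x_2 = (1/4)·p_1·x_1. Substituting into the budget gives p_1·x_1·(1 + (1/4)) = m.
Demand: x_1*(p_1,p_2,m) = 0.8·m/p_1 and x_2* = 0.2·m/p_2.
Set x_1* = 11.392 in the demand function and solve for p_1: p_1 = 12.5.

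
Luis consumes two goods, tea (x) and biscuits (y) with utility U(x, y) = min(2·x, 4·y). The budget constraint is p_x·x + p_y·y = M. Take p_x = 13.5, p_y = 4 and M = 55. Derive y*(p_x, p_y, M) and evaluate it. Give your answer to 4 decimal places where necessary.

y* = 1.7742

Demand: x*(p_x,p_y,M) = 4·M/(4·p_x + 2·p_y), y* = 2·M/(4·p_x + 2·p_y).
Here 4·13.5 + 2·4 = 62, giving y* = 1.7742.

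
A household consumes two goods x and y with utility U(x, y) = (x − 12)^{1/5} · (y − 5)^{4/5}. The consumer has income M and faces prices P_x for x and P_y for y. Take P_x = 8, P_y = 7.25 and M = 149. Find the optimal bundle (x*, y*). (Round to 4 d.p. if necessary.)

After buying the subsistence bundle (12, 5), a share 0.2 of the remaining income goes to x: x* = 12 + 0.2·(M − 12P_x − 5P_y)/P_x.
Discretionary income = 149 − 12·8 − 5·7.25 = 16.75; x* = 12 + 0.2·16.75/8 = 12.4187; y* = 5 + 0.8·16.75/7.25 = 6.8483.

x* = 12.4187, y* = 6.8483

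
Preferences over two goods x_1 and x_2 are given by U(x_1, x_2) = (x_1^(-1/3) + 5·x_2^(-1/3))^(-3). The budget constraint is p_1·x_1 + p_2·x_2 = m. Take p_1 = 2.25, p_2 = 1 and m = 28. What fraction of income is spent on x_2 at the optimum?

Numerically x_2/x_1 = 6.142772, so x_1* = 28/(2.25 + 1·6.142772) = 3.3362 and x_2* = 6.142772·3.3362 = 20.4935.
Expenditure on x_2: 1·20.4935 = 20.4935; share = 0.7319.

share on x_2 = 0.7319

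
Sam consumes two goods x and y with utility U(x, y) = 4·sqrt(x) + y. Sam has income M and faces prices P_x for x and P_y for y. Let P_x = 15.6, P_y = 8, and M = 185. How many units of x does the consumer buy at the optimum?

x* = 1.0519

Utility is quasi-linear in y; the FOC for x is 2/√x = P_x/P_y.
Thus x* = (2·P_y/P_x)² — independent of M — with the rest of income spent on y.
Plugging in: x* = (2·8/15.6)² = 1.0519.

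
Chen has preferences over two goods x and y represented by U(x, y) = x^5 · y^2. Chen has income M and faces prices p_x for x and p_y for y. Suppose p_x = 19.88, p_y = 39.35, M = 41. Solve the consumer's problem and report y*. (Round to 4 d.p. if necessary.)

y* = 0.2977

The MRS is (5/2)·y/x. Set MRS = p_x/p_y.
So 5·p_y·y = 2·p_x·x; combined with the budget, a share 5/7 of income goes to x.
Demand: x*(p_x,p_y,M) = 5/7·M/p_x and y* = 2/7·M/p_y.
At p_x=19.88, p_y=39.35, M=41: y* = 2/7·41/39.35 = 0.2977.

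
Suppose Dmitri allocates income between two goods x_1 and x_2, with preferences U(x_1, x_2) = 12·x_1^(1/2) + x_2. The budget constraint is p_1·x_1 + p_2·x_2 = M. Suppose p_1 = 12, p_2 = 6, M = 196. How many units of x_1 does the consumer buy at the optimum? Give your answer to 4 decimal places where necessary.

x_1* = 9

Set MRS = p_1/p_2: 6·x_1^(−1/2) = p_1/p_2.
Thus x_1* = (6·p_2/p_1)² — independent of M — with the rest of income spent on x_2.
Plugging in: x_1* = (6·6/12)² = 9.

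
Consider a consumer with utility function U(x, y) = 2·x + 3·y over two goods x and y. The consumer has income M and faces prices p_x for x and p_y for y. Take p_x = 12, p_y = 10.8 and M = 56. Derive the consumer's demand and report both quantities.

x* = 0, y* = 5.1852

Linear utility — the consumer picks whichever good has higher MU/price: 2/12 = 0.1667 vs 3/10.8 = 0.2778.
y gives more utility per dollar, so spend all income on y: y* = M/p_y, x* = 0.
Numerically: x* = 0, y* = 5.1852.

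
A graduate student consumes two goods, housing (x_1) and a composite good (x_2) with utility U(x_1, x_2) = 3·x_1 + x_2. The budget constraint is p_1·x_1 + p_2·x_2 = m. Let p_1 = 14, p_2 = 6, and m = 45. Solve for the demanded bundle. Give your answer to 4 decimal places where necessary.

Numerically: x_1* = 3.2143, x_2* = 0.

x_1* = 3.2143, x_2* = 0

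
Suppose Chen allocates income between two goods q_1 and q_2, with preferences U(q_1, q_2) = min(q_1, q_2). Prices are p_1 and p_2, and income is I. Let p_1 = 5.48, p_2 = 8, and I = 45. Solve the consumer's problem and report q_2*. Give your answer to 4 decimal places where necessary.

q_2* = 3.3383

Leontief preferences: the optimum is at the kink where q_1/1 = q_2/1, i.e. q_2 = q_1.
Budget: p_1·q_1 + p_2·q_1 = I, so (p_1 + p_2)·q_1 = I.
Demand: q_1*(p_1,p_2,I) = I/(p_1 + p_2), q_2* = I/(p_1 + p_2).
Here 5.48 + 8 = 13.48, giving q_2* = 3.3383.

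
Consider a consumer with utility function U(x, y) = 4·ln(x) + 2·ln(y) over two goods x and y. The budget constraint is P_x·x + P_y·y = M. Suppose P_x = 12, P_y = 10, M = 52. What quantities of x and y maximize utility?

MU_x/MU_y = (4·y)/(2·x); tangency sets this equal to P_x/P_y.
So 4·P_y·y = 2·P_x·x; combined with the budget, a share 2/3 of income goes to x.
Demand: x*(P_x,P_y,M) = 2/3·M/P_x and y* = 1/3·M/P_y.
At P_x=12, P_y=10, M=52: x* = 2/3·52/12 = 2.8889, y* = 1.7333.

x* = 2.8889, y* = 1.7333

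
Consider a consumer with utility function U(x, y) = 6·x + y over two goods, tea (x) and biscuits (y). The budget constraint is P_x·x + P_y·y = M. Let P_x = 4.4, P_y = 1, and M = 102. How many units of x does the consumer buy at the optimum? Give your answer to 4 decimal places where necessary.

Perfect substitutes: compare marginal utility per dollar. 6/P_x vs 1/P_y → 1.3636 vs 1.
x gives more utility per dollar, so spend all income on x: x* = M/P_x, y* = 0.
Numerically: x* = 23.1818, y* = 0.

x* = 23.1818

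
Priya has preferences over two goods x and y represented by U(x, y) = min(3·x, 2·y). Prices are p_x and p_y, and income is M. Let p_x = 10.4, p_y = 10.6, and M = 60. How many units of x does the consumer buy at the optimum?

x* = 2.2814

With perfect complements, no substitution: consume in ratio x:y = 2:3.
Budget: p_x·x + p_y·(3/2)·x = M, so (2·p_x + 3·p_y)·x = 2·M.
Demand: x*(p_x,p_y,M) = 2·M/(2·p_x + 3·p_y), y* = 3·M/(2·p_x + 3·p_y).
Here 2·10.4 + 3·10.6 = 52.6, giving x* = 2.2814.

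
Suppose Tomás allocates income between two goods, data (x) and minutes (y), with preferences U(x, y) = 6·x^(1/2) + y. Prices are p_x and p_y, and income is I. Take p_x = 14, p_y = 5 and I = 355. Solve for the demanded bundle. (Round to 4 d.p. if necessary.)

x* = 1.148, y* = 67.7857

Utility is quasi-linear in y; the FOC for x is 3/√x = p_x/p_y.
Solve: √x = 3·p_y/p_x, so x*(p_x,p_y) = (3·p_y/p_x)², and y* = (I − p_x·x*)/p_y.
Plugging in: x* = (3·5/14)² = 1.148, y* = 67.7857.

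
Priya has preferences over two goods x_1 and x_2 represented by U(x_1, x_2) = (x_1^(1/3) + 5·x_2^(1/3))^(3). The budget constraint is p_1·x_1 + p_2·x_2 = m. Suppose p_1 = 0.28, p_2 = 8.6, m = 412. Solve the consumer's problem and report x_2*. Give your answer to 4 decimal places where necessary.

x_2* = 32.0299

MRS = MU_x_1/MU_x_2 = (1/5)·(x_2/x_1)^(2/3). Set equal to p_1/p_2.
Solve for the ratio: x_2/x_1 = [5·p_1/p_2]^(1.5).
With the ratio pinned down, the budget gives x_1* = m/(p_1 + p_2·(x_2/x_1)) and x_2* = (x_2/x_1)·x_1*.
Numerically x_2/x_1 = 0.065682, so x_1* = 412/(0.28 + 8.6·0.065682) = 487.6533 and x_2* = 0.065682·487.6533 = 32.0299.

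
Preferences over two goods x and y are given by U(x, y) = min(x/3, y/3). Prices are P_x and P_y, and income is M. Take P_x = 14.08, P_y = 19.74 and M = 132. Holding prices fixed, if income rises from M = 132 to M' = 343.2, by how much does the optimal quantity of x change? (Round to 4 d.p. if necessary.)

Δx* = 6.2448

Leontief preferences: the optimum is at the kink where x/3 = y/3, i.e. y = x.
Budget: P_x·x + P_y·x = M, so (3·P_x + 3·P_y)·x = 3·M.
Demand: x*(P_x,P_y,M) = 3·M/(3·P_x + 3·P_y), y* = 3·M/(3·P_x + 3·P_y).
Here 3·14.08 + 3·19.74 = 101.46, giving x* = 3.903.
At M' = 343.2: x* = 10.1478. Change: 10.1478 − 3.903 = 6.2448.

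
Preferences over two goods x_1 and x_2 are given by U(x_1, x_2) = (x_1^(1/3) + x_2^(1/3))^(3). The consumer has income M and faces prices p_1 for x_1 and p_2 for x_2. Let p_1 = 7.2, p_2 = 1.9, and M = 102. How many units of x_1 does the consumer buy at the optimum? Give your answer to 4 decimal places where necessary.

x_1* = 4.8077

MU_x_1 ∝ x_1^(-2/3), MU_x_2 ∝ x_2^(-2/3), so MRS = (x_2/x_1)^(2/3) = p_1/p_2.
Hence x_2/x_1 = (p_1/p_2)^(1/(2/3)), i.e. raised to the 1.5 power.
With the ratio pinned down, the budget gives x_1* = M/(p_1 + p_2·(x_2/x_1)) and x_2* = (x_2/x_1)·x_1*.
Numerically x_2/x_1 = 7.376806, so x_1* = 102/(7.2 + 1.9·7.376806) = 4.8077.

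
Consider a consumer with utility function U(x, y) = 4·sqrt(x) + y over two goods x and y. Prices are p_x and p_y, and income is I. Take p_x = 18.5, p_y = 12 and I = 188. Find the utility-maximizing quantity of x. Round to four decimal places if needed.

x* = 1.683

Utility is quasi-linear in y; the FOC for x is 2/√x = p_x/p_y.
Thus x* = (2·p_y/p_x)² — independent of I — with the rest of income spent on y.
Plugging in: x* = (2·12/18.5)² = 1.683.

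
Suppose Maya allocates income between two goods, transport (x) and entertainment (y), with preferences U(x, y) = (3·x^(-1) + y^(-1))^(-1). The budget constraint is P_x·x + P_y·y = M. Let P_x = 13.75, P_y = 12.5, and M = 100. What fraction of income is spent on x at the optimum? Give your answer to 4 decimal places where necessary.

With the ratio pinned down, the budget gives x* = M/(P_x + P_y·(y/x)) and y* = (y/x)·x*.
Numerically y/x = 0.60553, so x* = 100/(13.75 + 12.5·0.60553) = 4.6906 and y* = 0.60553·4.6906 = 2.8403.
Expenditure on x: 13.75·4.6906 = 64.4961; share = 0.645.

share on x = 0.645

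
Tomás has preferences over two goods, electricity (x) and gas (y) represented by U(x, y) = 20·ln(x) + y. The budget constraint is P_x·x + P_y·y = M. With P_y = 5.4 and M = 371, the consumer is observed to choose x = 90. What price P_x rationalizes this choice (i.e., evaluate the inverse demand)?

P_x = 1.2

Set MRS = P_x/P_y: (20/x)/1 = P_x/P_y.
So x*(P_x,P_y) = 20·P_y/P_x, independent of income; and y* = (M − 20·P_y)/P_y.
Set x* = 90 in the demand function and solve for P_x: P_x = 1.2.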